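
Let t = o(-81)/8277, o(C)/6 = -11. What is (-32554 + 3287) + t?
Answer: -80747675/2759 ≈ -29267.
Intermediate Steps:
o(C) = -66 (o(C) = 6*(-11) = -66)
t = -22/2759 (t = -66/8277 = -66*1/8277 = -22/2759 ≈ -0.0079739)
(-32554 + 3287) + t = (-32554 + 3287) - 22/2759 = -29267 - 22/2759 = -80747675/2759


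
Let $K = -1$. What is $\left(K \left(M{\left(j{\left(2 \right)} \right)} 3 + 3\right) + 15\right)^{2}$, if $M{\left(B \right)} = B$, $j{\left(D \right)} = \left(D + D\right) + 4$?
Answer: $144$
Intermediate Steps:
$j{\left(D \right)} = 4 + 2 D$ ($j{\left(D \right)} = 2 D + 4 = 4 + 2 D$)
$\left(K \left(M{\left(j{\left(2 \right)} \right)} 3 + 3\right) + 15\right)^{2} = \left(- (\left(4 + 2 \cdot 2\right) 3 + 3) + 15\right)^{2} = \left(- (\left(4 + 4\right) 3 + 3) + 15\right)^{2} = \left(- (8 \cdot 3 + 3) + 15\right)^{2} = \left(- (24 + 3) + 15\right)^{2} = \left(\left(-1\right) 27 + 15\right)^{2} = \left(-27 + 15\right)^{2} = \left(-12\right)^{2} = 144$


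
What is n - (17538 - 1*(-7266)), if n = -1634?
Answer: -26438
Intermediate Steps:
n - (17538 - 1*(-7266)) = -1634 - (17538 - 1*(-7266)) = -1634 - (17538 + 7266) = -1634 - 1*24804 = -1634 - 24804 = -26438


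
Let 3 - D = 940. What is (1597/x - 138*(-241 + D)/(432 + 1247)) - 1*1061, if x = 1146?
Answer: -80544629/83658 ≈ -962.78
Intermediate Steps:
D = -937 (D = 3 - 1*940 = 3 - 940 = -937)
(1597/x - 138*(-241 + D)/(432 + 1247)) - 1*1061 = (1597/1146 - 138*(-241 - 937)/(432 + 1247)) - 1*1061 = (1597*(1/1146) - 138/(1679/(-1178))) - 1061 = (1597/1146 - 138/(1679*(-1/1178))) - 1061 = (1597/1146 - 138/(-1679/1178)) - 1061 = (1597/1146 - 138*(-1178/1679)) - 1061 = (1597/1146 + 7068/73) - 1061 = 8216509/83658 - 1061 = -80544629/83658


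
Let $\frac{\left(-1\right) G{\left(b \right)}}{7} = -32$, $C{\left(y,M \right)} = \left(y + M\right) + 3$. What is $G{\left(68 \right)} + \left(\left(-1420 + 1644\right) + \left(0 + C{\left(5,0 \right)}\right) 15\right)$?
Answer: $568$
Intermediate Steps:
$C{\left(y,M \right)} = 3 + M + y$ ($C{\left(y,M \right)} = \left(M + y\right) + 3 = 3 + M + y$)
$G{\left(b \right)} = 224$ ($G{\left(b \right)} = \left(-7\right) \left(-32\right) = 224$)
$G{\left(68 \right)} + \left(\left(-1420 + 1644\right) + \left(0 + C{\left(5,0 \right)}\right) 15\right) = 224 + \left(\left(-1420 + 1644\right) + \left(0 + \left(3 + 0 + 5\right)\right) 15\right) = 224 + \left(224 + \left(0 + 8\right) 15\right) = 224 + \left(224 + 8 \cdot 15\right) = 224 + \left(224 + 120\right) = 224 + 344 = 568$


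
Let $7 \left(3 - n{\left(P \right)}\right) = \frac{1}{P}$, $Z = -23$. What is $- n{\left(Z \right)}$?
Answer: $- \frac{484}{161} \approx -3.0062$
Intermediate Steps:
$n{\left(P \right)} = 3 - \frac{1}{7 P}$
$- n{\left(Z \right)} = - (3 - \frac{1}{7 \left(-23\right)}) = - (3 - - \frac{1}{161}) = - (3 + \frac{1}{161}) = \left(-1\right) \frac{484}{161} = - \frac{484}{161}$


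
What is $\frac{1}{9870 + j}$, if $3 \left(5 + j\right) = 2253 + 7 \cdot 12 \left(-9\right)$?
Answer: $\frac{1}{10364} \approx 9.6488 \cdot 10^{-5}$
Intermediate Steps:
$j = 494$ ($j = -5 + \frac{2253 + 7 \cdot 12 \left(-9\right)}{3} = -5 + \frac{2253 + 84 \left(-9\right)}{3} = -5 + \frac{2253 - 756}{3} = -5 + \frac{1}{3} \cdot 1497 = -5 + 499 = 494$)
$\frac{1}{9870 + j} = \frac{1}{9870 + 494} = \frac{1}{10364}$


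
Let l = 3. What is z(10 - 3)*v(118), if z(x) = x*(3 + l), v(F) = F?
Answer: 4956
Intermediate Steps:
z(x) = 6*x (z(x) = x*(3 + 3) = x*6 = 6*x)
z(10 - 3)*v(118) = (6*(10 - 3))*118 = (6*7)*118 = 42*118 = 4956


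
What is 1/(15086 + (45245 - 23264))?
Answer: 1/37067 ≈ 2.6978e-5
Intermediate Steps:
1/(15086 + (45245 - 23264)) = 1/(15086 + 21981) = 1/37067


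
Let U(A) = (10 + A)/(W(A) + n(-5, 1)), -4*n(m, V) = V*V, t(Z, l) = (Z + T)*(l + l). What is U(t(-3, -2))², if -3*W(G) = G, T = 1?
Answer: 46656/1225 ≈ 38.087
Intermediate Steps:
t(Z, l) = 2*l*(1 + Z) (t(Z, l) = (Z + 1)*(l + l) = (1 + Z)*(2*l) = 2*l*(1 + Z))
W(G) = -G/3
n(m, V) = -V²/4 (n(m, V) = -V*V/4 = -V²/4)
U(A) = (10 + A)/(-¼ - A/3) (U(A) = (10 + A)/(-A/3 - ¼*1²) = (10 + A)/(-A/3 - ¼*1) = (10 + A)/(-A/3 - ¼) = (10 + A)/(-¼ - A/3))
U(t(-3, -2))² = (12*(-10 - 2*(-2)*(1 - 3))/(3 + 4*(2*(-2)*(1 - 3))))² = (12*(-10 - 2*(-2)*(-2))/(3 + 4*(2*(-2)*(-2))))² = (12*(-10 - 1*8)/(3 + 4*8))² = (12*(-10 - 8)/(3 + 32))² = (12*(-18)/35)² = (12*(1/35)*(-18))² = (-216/35)² = 46656/1225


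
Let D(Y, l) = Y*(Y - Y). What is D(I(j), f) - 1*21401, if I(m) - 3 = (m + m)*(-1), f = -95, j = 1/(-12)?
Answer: -21401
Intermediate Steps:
j = -1/12 ≈ -0.083333
I(m) = 3 - 2*m (I(m) = 3 + (m + m)*(-1) = 3 + (2*m)*(-1) = 3 - 2*m)
D(Y, l) = 0 (D(Y, l) = Y*0 = 0)
D(I(j), f) - 1*21401 = 0 - 1*21401 = 0 - 21401 = -21401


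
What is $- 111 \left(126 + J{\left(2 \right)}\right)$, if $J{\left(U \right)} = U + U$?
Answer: $-14430$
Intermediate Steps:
$J{\left(U \right)} = 2 U$
$- 111 \left(126 + J{\left(2 \right)}\right) = - 111 \left(126 + 2 \cdot 2\right) = - 111 \left(126 + 4\right) = \left(-111\right) 130 = -14430$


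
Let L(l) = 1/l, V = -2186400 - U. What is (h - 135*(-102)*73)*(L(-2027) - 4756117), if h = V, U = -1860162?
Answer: -6545730841463520/2027 ≈ -3.2293e+12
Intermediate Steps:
V = -326238 (V = -2186400 - 1*(-1860162) = -2186400 + 1860162 = -326238)
h = -326238
(h - 135*(-102)*73)*(L(-2027) - 4756117) = (-326238 - 135*(-102)*73)*(1/(-2027) - 4756117) = (-326238 + 13770*73)*(-1/2027 - 4756117) = (-326238 + 1005210)*(-9640649160/2027) = 678972*(-9640649160/2027) = -6545730841463520/2027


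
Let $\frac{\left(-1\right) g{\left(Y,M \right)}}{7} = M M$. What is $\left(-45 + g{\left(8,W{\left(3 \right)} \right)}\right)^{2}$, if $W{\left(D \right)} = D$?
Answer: $11664$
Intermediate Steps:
$g{\left(Y,M \right)} = - 7 M^{2}$ ($g{\left(Y,M \right)} = - 7 M M = - 7 M^{2}$)
$\left(-45 + g{\left(8,W{\left(3 \right)} \right)}\right)^{2} = \left(-45 - 7 \cdot 3^{2}\right)^{2} = \left(-45 - 63\right)^{2} = \left(-108\right)^{2} = 11664$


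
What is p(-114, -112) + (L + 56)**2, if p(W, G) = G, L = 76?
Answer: 17312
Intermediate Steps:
p(-114, -112) + (L + 56)**2 = -112 + (76 + 56)**2 = -112 + 132**2 = -112 + 17424 = 17312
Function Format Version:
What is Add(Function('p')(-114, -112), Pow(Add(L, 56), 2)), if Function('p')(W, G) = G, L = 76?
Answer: 17312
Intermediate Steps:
Add(Function('p')(-114, -112), Pow(Add(L, 56), 2)) = Add(-112, Pow(Add(76, 56), 2)) = Add(-112, Pow(132, 2)) = Add(-112, 17424) = 17312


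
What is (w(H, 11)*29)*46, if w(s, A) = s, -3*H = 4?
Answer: -5336/3 ≈ -1778.7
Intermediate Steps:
H = -4/3 (H = -⅓*4 = -4/3 ≈ -1.3333)
(w(H, 11)*29)*46 = -4/3*29*46 = -116/3*46 = -5336/3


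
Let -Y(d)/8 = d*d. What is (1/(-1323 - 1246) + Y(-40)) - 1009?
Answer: -35475322/2569 ≈ -13809.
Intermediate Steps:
Y(d) = -8*d**2 (Y(d) = -8*d*d = -8*d**2)
(1/(-1323 - 1246) + Y(-40)) - 1009 = (1/(-1323 - 1246) - 8*(-40)**2) - 1009 = (1/(-2569) - 8*1600) - 1009 = (-1/2569 - 12800) - 1009 = -32883201/2569 - 1009 = -35475322/2569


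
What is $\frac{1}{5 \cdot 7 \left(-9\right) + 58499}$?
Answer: $\frac{1}{58184} \approx 1.7187 \cdot 10^{-5}$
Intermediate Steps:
$\frac{1}{5 \cdot 7 \left(-9\right) + 58499} = \frac{1}{35 \left(-9\right) + 58499} = \frac{1}{-315 + 58499} = \frac{1}{58184}$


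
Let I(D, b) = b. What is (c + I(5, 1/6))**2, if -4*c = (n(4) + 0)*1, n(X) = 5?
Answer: 169/144 ≈ 1.1736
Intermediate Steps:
c = -5/4 (c = -(5 + 0)/4 = -5/4 ≈ -1.2500)
(c + I(5, 1/6))**2 = (-5/4 + 1/6)**2 = (-13/12)**2 = 169/144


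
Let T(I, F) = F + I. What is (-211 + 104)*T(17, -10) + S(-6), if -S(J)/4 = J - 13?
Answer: -673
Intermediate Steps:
S(J) = 52 - 4*J (S(J) = -4*(J - 13) = -4*(-13 + J) = 52 - 4*J)
(-211 + 104)*T(17, -10) + S(-6) = (-211 + 104)*(-10 + 17) + (52 - 4*(-6)) = -107*7 + (52 + 24) = -749 + 76 = -673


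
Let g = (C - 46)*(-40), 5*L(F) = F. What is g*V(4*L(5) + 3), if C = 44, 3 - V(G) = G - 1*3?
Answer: -80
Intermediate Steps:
L(F) = F/5
V(G) = 6 - G (V(G) = 3 - (G - 1*3) = 3 - (G - 3) = 3 - (-3 + G) = 3 + (3 - G) = 6 - G)
g = 80 (g = (44 - 46)*(-40) = -2*(-40) = 80)
g*V(4*L(5) + 3) = 80*(6 - (4*((⅕)*5) + 3)) = 80*(6 - (4*1 + 3)) = 80*(6 - (4 + 3)) = 80*(6 - 1*7) = 80*(6 - 7) = 80*(-1) = -80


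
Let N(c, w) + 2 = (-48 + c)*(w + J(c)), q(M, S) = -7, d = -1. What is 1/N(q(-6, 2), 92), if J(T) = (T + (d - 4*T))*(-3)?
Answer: -1/1762 ≈ -0.00056754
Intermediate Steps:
J(T) = 3 + 9*T (J(T) = (T + (-1 - 4*T))*(-3) = (-1 - 3*T)*(-3) = 3 + 9*T)
N(c, w) = -2 + (-48 + c)*(3 + w + 9*c) (N(c, w) = -2 + (-48 + c)*(w + (3 + 9*c)) = -2 + (-48 + c)*(3 + w + 9*c))
1/N(q(-6, 2), 92) = 1/(-146 - 429*(-7) - 48*92 + 9*(-7)² - 7*92) = 1/(-146 + 3003 - 4416 + 9*49 - 644) = 1/(-146 + 3003 - 4416 + 441 - 644) = 1/(-1762) = -1/1762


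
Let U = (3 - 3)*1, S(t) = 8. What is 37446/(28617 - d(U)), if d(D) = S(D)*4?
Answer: 37446/28585 ≈ 1.3100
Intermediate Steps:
U = 0 (U = 0*1 = 0)
d(D) = 32 (d(D) = 8*4 = 32)
37446/(28617 - d(U)) = 37446/(28617 - 1*32) = 37446/(28617 - 32) = 37446/28585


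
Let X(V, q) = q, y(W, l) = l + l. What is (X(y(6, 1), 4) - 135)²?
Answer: 17161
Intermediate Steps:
y(W, l) = 2*l
(X(y(6, 1), 4) - 135)² = (4 - 135)² = (-131)² = 17161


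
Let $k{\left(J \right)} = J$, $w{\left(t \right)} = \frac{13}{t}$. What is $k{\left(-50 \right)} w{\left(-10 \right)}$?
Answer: $65$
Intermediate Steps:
$k{\left(-50 \right)} w{\left(-10 \right)} = - 50 \frac{13}{-10} = - 50 \cdot 13 \left(- \frac{1}{10}\right) = \left(-50\right) \left(- \frac{13}{10}\right) = 65$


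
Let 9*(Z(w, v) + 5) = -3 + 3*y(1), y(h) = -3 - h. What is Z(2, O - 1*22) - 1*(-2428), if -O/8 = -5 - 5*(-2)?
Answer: 7264/3 ≈ 2421.3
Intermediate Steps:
O = -40 (O = -8*(-5 - 5*(-2)) = -8*(-5 + 10) = -8*5 = -40)
Z(w, v) = -20/3 (Z(w, v) = -5 + (-3 + 3*(-3 - 1*1))/9 = -5 + (-3 + 3*(-3 - 1))/9 = -5 + (-3 + 3*(-4))/9 = -5 + (-3 - 12)/9 = -5 + (1/9)*(-15) = -5 - 5/3 = -20/3)
Z(2, O - 1*22) - 1*(-2428) = -20/3 - 1*(-2428) = -20/3 + 2428 = 7264/3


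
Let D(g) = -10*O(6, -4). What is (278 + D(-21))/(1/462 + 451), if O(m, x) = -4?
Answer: 146916/208363 ≈ 0.70510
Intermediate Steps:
D(g) = 40 (D(g) = -10*(-4) = 40)
(278 + D(-21))/(1/462 + 451) = (278 + 40)/(1/462 + 451) = 318/(1/462 + 451) = 318/(208363/462) = 318*(462/208363) = 146916/208363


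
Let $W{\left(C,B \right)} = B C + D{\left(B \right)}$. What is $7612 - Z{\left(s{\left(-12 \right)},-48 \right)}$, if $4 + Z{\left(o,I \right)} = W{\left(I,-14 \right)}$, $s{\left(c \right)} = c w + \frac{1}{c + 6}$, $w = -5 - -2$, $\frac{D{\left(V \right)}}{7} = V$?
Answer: $7042$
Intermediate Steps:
$D{\left(V \right)} = 7 V$
$w = -3$ ($w = -5 + 2 = -3$)
$s{\left(c \right)} = \frac{1}{6 + c} - 3 c$ ($s{\left(c \right)} = c \left(-3\right) + \frac{1}{c + 6} = - 3 c + \frac{1}{6 + c} = \frac{1}{6 + c} - 3 c$)
$W{\left(C,B \right)} = 7 B + B C$ ($W{\left(C,B \right)} = B C + 7 B = 7 B + B C$)
$Z{\left(o,I \right)} = -102 - 14 I$ ($Z{\left(o,I \right)} = -4 - 14 \left(7 + I\right) = -4 - \left(98 + 14 I\right) = -102 - 14 I$)
$7612 - Z{\left(s{\left(-12 \right)},-48 \right)} = 7612 - \left(-102 - -672\right) = 7612 - \left(-102 + 672\right) = 7612 - 570 = 7042$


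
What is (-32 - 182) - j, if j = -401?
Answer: 187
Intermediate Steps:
(-32 - 182) - j = (-32 - 182) - 1*(-401) = -214 + 401 = 187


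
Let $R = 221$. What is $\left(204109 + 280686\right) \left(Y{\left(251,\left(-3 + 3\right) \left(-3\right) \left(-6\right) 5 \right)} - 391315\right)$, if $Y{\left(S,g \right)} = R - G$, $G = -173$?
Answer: $-189516546195$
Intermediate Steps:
$Y{\left(S,g \right)} = 394$ ($Y{\left(S,g \right)} = 221 - -173 = 221 + 173 = 394$)
$\left(204109 + 280686\right) \left(Y{\left(251,\left(-3 + 3\right) \left(-3\right) \left(-6\right) 5 \right)} - 391315\right) = \left(204109 + 280686\right) \left(394 - 391315\right) = 484795 \left(-390921\right) = -189516546195$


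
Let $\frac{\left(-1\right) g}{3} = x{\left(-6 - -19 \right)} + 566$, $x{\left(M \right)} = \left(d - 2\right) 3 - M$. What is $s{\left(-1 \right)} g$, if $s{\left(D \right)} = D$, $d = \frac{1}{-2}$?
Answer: $\frac{3273}{2} \approx 1636.5$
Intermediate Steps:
$d = - \frac{1}{2} \approx -0.5$
$x{\left(M \right)} = - \frac{15}{2} - M$ ($x{\left(M \right)} = \left(- \frac{1}{2} - 2\right) 3 - M = \left(- \frac{5}{2}\right) 3 - M = - \frac{15}{2} - M$)
$g = - \frac{3273}{2}$ ($g = - 3 \left(\left(- \frac{15}{2} - \left(-6 - -19\right)\right) + 566\right) = - 3 \left(\left(- \frac{15}{2} - \left(-6 + 19\right)\right) + 566\right) = - 3 \left(\left(- \frac{15}{2} - 13\right) + 566\right) = - 3 \left(- \frac{41}{2} + 566\right) = \left(-3\right) \frac{1091}{2} = - \frac{3273}{2} \approx -1636.5$)
$s{\left(-1 \right)} g = \left(-1\right) \left(- \frac{3273}{2}\right) = \frac{3273}{2}$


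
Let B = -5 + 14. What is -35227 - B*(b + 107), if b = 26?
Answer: -36424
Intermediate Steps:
B = 9
-35227 - B*(b + 107) = -35227 - 9*(26 + 107) = -35227 - 9*133 = -35227 - 1*1197 = -35227 - 1197 = -36424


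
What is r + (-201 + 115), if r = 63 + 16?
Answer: -7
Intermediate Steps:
r = 79
r + (-201 + 115) = 79 + (-201 + 115) = 79 - 86 = -7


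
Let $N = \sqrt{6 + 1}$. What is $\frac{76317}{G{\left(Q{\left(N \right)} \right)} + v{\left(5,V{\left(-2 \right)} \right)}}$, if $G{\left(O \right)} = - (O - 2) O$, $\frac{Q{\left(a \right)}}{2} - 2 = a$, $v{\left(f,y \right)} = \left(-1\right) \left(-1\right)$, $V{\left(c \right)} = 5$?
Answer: $- \frac{381585}{31} + \frac{915804 \sqrt{7}}{217} \approx -1143.3$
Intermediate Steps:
$v{\left(f,y \right)} = 1$
$N = \sqrt{7} \approx 2.6458$
$Q{\left(a \right)} = 4 + 2 a$
$G{\left(O \right)} = O \left(2 - O\right)$ ($G{\left(O \right)} = - (O - 2) O = - (-2 + O) O = \left(2 - O\right) O = O \left(2 - O\right)$)
$\frac{76317}{G{\left(Q{\left(N \right)} \right)} + v{\left(5,V{\left(-2 \right)} \right)}} = \frac{76317}{\left(4 + 2 \sqrt{7}\right) \left(2 - \left(4 + 2 \sqrt{7}\right)\right) + 1} = \frac{76317}{\left(4 + 2 \sqrt{7}\right) \left(-2 - 2 \sqrt{7}\right) + 1} = \frac{76317}{\left(-2 - 2 \sqrt{7}\right) \left(4 + 2 \sqrt{7}\right) + 1} = \frac{76317}{1 + \left(-2 - 2 \sqrt{7}\right) \left(4 + 2 \sqrt{7}\right)}$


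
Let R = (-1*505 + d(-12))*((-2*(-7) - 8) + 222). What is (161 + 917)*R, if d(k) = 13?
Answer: -120925728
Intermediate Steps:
R = -112176 (R = (-1*505 + 13)*((-2*(-7) - 8) + 222) = (-505 + 13)*((14 - 8) + 222) = -492*(6 + 222) = -492*228 = -112176)
(161 + 917)*R = (161 + 917)*(-112176) = 1078*(-112176) = -120925728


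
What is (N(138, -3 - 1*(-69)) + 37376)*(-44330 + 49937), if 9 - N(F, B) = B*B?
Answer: 185193603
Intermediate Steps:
N(F, B) = 9 - B**2 (N(F, B) = 9 - B*B = 9 - B**2)
(N(138, -3 - 1*(-69)) + 37376)*(-44330 + 49937) = ((9 - (-3 - 1*(-69))**2) + 37376)*(-44330 + 49937) = ((9 - (-3 + 69)**2) + 37376)*5607 = ((9 - 1*66**2) + 37376)*5607 = ((9 - 1*4356) + 37376)*5607 = ((9 - 4356) + 37376)*5607 = (-4347 + 37376)*5607 = 33029*5607 = 185193603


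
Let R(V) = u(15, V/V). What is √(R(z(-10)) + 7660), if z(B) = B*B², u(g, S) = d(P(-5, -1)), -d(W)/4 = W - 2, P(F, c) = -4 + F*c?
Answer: 4*√479 ≈ 87.544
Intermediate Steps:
d(W) = 8 - 4*W (d(W) = -4*(W - 2) = -4*(-2 + W) = 8 - 4*W)
u(g, S) = 4 (u(g, S) = 8 - 4*(-4 - 5*(-1)) = 8 - 4*(-4 + 5) = 8 - 4*1 = 8 - 4 = 4)
z(B) = B³
R(V) = 4
√(R(z(-10)) + 7660) = √(4 + 7660) = √7664 = 4*√479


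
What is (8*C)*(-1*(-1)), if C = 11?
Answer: 88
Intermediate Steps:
(8*C)*(-1*(-1)) = (8*11)*(-1*(-1)) = 88*1 = 88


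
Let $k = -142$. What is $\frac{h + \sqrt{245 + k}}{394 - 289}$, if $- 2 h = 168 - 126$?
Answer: $- \frac{1}{5} + \frac{\sqrt{103}}{105} \approx -0.10334$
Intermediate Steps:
$h = -21$ ($h = - \frac{168 - 126}{2} = \left(- \frac{1}{2}\right) 42 = -21$)
$\frac{h + \sqrt{245 + k}}{394 - 289} = \frac{-21 + \sqrt{245 - 142}}{394 - 289} = \frac{-21 + \sqrt{103}}{105} = \left(-21 + \sqrt{103}\right) \frac{1}{105} = - \frac{1}{5} + \frac{\sqrt{103}}{105}$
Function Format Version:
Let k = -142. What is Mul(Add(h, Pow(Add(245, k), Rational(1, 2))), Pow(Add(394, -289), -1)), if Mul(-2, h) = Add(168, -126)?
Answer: Add(Rational(-1, 5), Mul(Rational(1, 105), Pow(103, Rational(1, 2)))) ≈ -0.10334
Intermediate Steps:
h = -21 (h = Mul(Rational(-1, 2), Add(168, -126)) = Mul(Rational(-1, 2), 42) = -21)
Mul(Add(h, Pow(Add(245, k), Rational(1, 2))), Pow(Add(394, -289), -1)) = Mul(Add(-21, Pow(Add(245, -142), Rational(1, 2))), Pow(Add(394, -289), -1)) = Mul(Add(-21, Pow(103, Rational(1, 2))), Pow(105, -1)) = Mul(Add(-21, Pow(103, Rational(1, 2))), Rational(1, 105)) = Add(Rational(-1, 5), Mul(Rational(1, 105), Pow(103, Rational(1, 2))))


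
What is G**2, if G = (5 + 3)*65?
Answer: 270400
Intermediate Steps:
G = 520 (G = 8*65 = 520)
G**2 = 520**2 = 270400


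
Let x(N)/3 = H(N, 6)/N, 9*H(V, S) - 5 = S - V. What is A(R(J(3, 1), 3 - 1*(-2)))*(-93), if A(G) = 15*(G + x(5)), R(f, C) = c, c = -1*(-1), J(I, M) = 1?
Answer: -1953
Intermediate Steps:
H(V, S) = 5/9 - V/9 + S/9 (H(V, S) = 5/9 + (S - V)/9 = 5/9 + (-V/9 + S/9) = 5/9 - V/9 + S/9)
c = 1
R(f, C) = 1
x(N) = 3*(11/9 - N/9)/N (x(N) = 3*((5/9 - N/9 + (⅑)*6)/N) = 3*((5/9 - N/9 + ⅔)/N) = 3*((11/9 - N/9)/N) = 3*(11/9 - N/9)/N)
A(G) = 6 + 15*G (A(G) = 15*(G + (⅓)*(11 - 1*5)/5) = 15*(G + (⅓)*(⅕)*(11 - 5)) = 15*(G + (⅓)*(⅕)*6) = 15*(G + ⅖) = 15*(⅖ + G) = 6 + 15*G)
A(R(J(3, 1), 3 - 1*(-2)))*(-93) = (6 + 15*1)*(-93) = (6 + 15)*(-93) = 21*(-93) = -1953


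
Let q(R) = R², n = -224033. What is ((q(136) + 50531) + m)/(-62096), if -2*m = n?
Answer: -362087/124192 ≈ -2.9155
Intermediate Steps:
m = 224033/2 (m = -½*(-224033) = 224033/2 ≈ 1.1202e+5)
((q(136) + 50531) + m)/(-62096) = ((136² + 50531) + 224033/2)/(-62096) = ((18496 + 50531) + 224033/2)*(-1/62096) = (69027 + 224033/2)*(-1/62096) = (362087/2)*(-1/62096) = -362087/124192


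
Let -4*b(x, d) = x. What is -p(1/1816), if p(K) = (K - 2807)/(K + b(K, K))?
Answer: 20390044/3 ≈ 6.7967e+6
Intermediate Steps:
b(x, d) = -x/4
p(K) = 4*(-2807 + K)/(3*K) (p(K) = (K - 2807)/(K - K/4) = (-2807 + K)/((3*K/4)) = (-2807 + K)*(4/(3*K)) = 4*(-2807 + K)/(3*K))
-p(1/1816) = -4*(-2807 + 1/1816)/(3*(1/1816)) = -4*(-2807 + 1/1816)/(3*1/1816) = -4*1816*(-5097511)/(3*1816) = -1*(-20390044/3) = 20390044/3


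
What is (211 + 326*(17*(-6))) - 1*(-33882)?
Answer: 841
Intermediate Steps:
(211 + 326*(17*(-6))) - 1*(-33882) = (211 + 326*(-102)) + 33882 = (211 - 33252) + 33882 = -33041 + 33882 = 841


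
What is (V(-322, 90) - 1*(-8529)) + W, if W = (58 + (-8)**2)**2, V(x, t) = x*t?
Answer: -5567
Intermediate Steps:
V(x, t) = t*x
W = 14884 (W = (58 + 64)**2 = 122**2 = 14884)
(V(-322, 90) - 1*(-8529)) + W = (90*(-322) - 1*(-8529)) + 14884 = (-28980 + 8529) + 14884 = -20451 + 14884 = -5567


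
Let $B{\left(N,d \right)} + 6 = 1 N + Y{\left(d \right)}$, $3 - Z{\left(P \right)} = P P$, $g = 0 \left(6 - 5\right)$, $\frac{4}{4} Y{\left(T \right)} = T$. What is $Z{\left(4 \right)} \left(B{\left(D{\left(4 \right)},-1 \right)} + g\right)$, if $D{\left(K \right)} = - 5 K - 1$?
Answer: $364$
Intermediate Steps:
$Y{\left(T \right)} = T$
$g = 0$ ($g = 0 \cdot 1 = 0$)
$D{\left(K \right)} = -1 - 5 K$
$Z{\left(P \right)} = 3 - P^{2}$ ($Z{\left(P \right)} = 3 - P P = 3 - P^{2}$)
$B{\left(N,d \right)} = -6 + N + d$ ($B{\left(N,d \right)} = -6 + \left(1 N + d\right) = -6 + \left(N + d\right) = -6 + N + d$)
$Z{\left(4 \right)} \left(B{\left(D{\left(4 \right)},-1 \right)} + g\right) = \left(3 - 4^{2}\right) \left(\left(-6 - 21 - 1\right) + 0\right) = \left(3 - 16\right) \left(\left(-6 - 21 - 1\right) + 0\right) = - 13 \left(-28 + 0\right) = \left(-13\right) \left(-28\right) = 364$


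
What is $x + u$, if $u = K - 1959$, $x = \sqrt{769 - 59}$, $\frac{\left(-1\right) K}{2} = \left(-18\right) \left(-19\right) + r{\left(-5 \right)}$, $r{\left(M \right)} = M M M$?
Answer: $-2393 + \sqrt{710} \approx -2366.4$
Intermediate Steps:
$r{\left(M \right)} = M^{3}$ ($r{\left(M \right)} = M^{2} M = M^{3}$)
$K = -434$ ($K = - 2 \left(\left(-18\right) \left(-19\right) + \left(-5\right)^{3}\right) = - 2 \left(342 - 125\right) = \left(-2\right) 217 = -434$)
$x = \sqrt{710} \approx 26.646$
$u = -2393$ ($u = -434 - 1959 = -2393$)
$x + u = \sqrt{710} - 2393 = -2393 + \sqrt{710}$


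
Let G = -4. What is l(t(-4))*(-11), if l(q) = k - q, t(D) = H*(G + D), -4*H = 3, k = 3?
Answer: 33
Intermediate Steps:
H = -¾ (H = -¼*3 = -¾ ≈ -0.75000)
t(D) = 3 - 3*D/4 (t(D) = -3*(-4 + D)/4 = 3 - 3*D/4)
l(q) = 3 - q
l(t(-4))*(-11) = (3 - (3 - ¾*(-4)))*(-11) = (3 - (3 + 3))*(-11) = (3 - 1*6)*(-11) = (3 - 6)*(-11) = -3*(-11) = 33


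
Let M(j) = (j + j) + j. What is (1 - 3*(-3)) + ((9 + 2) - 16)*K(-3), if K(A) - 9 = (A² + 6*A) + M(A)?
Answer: 55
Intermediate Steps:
M(j) = 3*j (M(j) = 2*j + j = 3*j)
K(A) = 9 + A² + 9*A (K(A) = 9 + ((A² + 6*A) + 3*A) = 9 + (A² + 9*A) = 9 + A² + 9*A)
(1 - 3*(-3)) + ((9 + 2) - 16)*K(-3) = (1 - 3*(-3)) + ((9 + 2) - 16)*(9 + (-3)² + 9*(-3)) = (1 + 9) + (11 - 16)*(9 + 9 - 27) = 10 - 5*(-9) = 10 + 45 = 55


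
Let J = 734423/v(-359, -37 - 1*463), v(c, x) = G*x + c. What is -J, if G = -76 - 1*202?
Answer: -734423/138641 ≈ -5.2973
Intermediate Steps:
G = -278 (G = -76 - 202 = -278)
v(c, x) = c - 278*x (v(c, x) = -278*x + c = c - 278*x)
J = 734423/138641 (J = 734423/(-359 - 278*(-37 - 1*463)) = 734423/(-359 - 278*(-37 - 463)) = 734423/(-359 - 278*(-500)) = 734423/(-359 + 139000) = 734423/138641 ≈ 5.2973)
-J = -1*734423/138641 = -734423/138641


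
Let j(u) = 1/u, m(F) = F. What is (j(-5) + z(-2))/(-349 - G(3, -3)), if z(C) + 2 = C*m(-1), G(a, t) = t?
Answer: 1/1730 ≈ 0.00057803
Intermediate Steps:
z(C) = -2 - C (z(C) = -2 + C*(-1) = -2 - C)
(j(-5) + z(-2))/(-349 - G(3, -3)) = (1/(-5) + (-2 - 1*(-2)))/(-349 - 1*(-3)) = (-⅕ + (-2 + 2))/(-349 + 3) = (-⅕ + 0)/(-346) = -⅕*(-1/346) = 1/1730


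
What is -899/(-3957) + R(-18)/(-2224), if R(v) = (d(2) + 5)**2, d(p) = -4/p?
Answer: 1963763/8800368 ≈ 0.22315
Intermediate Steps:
R(v) = 9 (R(v) = (-4/2 + 5)**2 = (-4*1/2 + 5)**2 = (-2 + 5)**2 = 3**2 = 9)
-899/(-3957) + R(-18)/(-2224) = -899/(-3957) + 9/(-2224) = -899*(-1/3957) + 9*(-1/2224) = 899/3957 - 9/2224 = 1963763/8800368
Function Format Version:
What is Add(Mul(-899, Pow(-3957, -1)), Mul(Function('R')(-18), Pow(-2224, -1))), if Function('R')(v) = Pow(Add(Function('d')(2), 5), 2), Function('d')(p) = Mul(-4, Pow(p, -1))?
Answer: Rational(1963763, 8800368) ≈ 0.22315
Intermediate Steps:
Function('R')(v) = 9 (Function('R')(v) = Pow(Add(Mul(-4, Pow(2, -1)), 5), 2) = Pow(Add(Mul(-4, Rational(1, 2)), 5), 2) = Pow(Add(-2, 5), 2) = Pow(3, 2) = 9)
Add(Mul(-899, Pow(-3957, -1)), Mul(Function('R')(-18), Pow(-2224, -1))) = Add(Mul(-899, Pow(-3957, -1)), Mul(9, Pow(-2224, -1))) = Add(Mul(-899, Rational(-1, 3957)), Mul(9, Rational(-1, 2224))) = Add(Rational(899, 3957), Rational(-9, 2224)) = Rational(1963763, 8800368)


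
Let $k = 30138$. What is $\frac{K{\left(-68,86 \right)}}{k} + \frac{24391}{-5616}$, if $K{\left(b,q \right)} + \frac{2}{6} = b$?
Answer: $- \frac{122579953}{28209168} \approx -4.3454$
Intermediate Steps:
$K{\left(b,q \right)} = - \frac{1}{3} + b$
$\frac{K{\left(-68,86 \right)}}{k} + \frac{24391}{-5616} = \frac{- \frac{1}{3} - 68}{30138} + \frac{24391}{-5616} = \left(- \frac{205}{3}\right) \frac{1}{30138} + 24391 \left(- \frac{1}{5616}\right) = - \frac{205}{90414} - \frac{24391}{5616} = - \frac{122579953}{28209168}$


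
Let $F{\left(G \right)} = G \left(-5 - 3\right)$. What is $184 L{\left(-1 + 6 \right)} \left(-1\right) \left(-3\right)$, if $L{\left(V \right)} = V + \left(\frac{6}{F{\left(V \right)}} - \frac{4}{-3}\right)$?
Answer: $\frac{17066}{5} \approx 3413.2$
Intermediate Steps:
$F{\left(G \right)} = - 8 G$ ($F{\left(G \right)} = G \left(-8\right) = - 8 G$)
$L{\left(V \right)} = \frac{4}{3} + V - \frac{3}{4 V}$ ($L{\left(V \right)} = V + \left(\frac{6}{\left(-8\right) V} - \frac{4}{-3}\right) = V + \left(6 \left(- \frac{1}{8 V}\right) - - \frac{4}{3}\right) = V + \left(- \frac{3}{4 V} + \frac{4}{3}\right) = V + \left(\frac{4}{3} - \frac{3}{4 V}\right) = \frac{4}{3} + V - \frac{3}{4 V}$)
$184 L{\left(-1 + 6 \right)} \left(-1\right) \left(-3\right) = 184 \left(\frac{4}{3} + \left(-1 + 6\right) - \frac{3}{4 \left(-1 + 6\right)}\right) \left(-1\right) \left(-3\right) = 184 \left(\frac{4}{3} + 5 - \frac{3}{4 \cdot 5}\right) \left(-1\right) \left(-3\right) = 184 \left(\frac{4}{3} + 5 - \frac{3}{20}\right) \left(-1\right) \left(-3\right) = 184 \cdot \frac{371}{60} \left(-1\right) \left(-3\right) = 184 \left(\left(- \frac{371}{60}\right) \left(-3\right)\right) = 184 \cdot \frac{371}{20} = \frac{17066}{5}$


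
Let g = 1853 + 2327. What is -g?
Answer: -4180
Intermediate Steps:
g = 4180
-g = -1*4180 = -4180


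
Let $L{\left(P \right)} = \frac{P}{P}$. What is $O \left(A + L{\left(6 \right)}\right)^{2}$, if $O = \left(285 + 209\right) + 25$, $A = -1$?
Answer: $0$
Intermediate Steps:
$L{\left(P \right)} = 1$
$O = 519$ ($O = 494 + 25 = 519$)
$O \left(A + L{\left(6 \right)}\right)^{2} = 519 \left(-1 + 1\right)^{2} = 519 \cdot 0^{2} = 519 \cdot 0 = 0$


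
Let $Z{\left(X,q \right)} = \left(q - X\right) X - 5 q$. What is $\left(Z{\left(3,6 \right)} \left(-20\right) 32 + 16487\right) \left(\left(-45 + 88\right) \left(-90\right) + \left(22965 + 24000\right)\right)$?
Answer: $1289704065$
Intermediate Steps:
$Z{\left(X,q \right)} = - 5 q + X \left(q - X\right)$ ($Z{\left(X,q \right)} = X \left(q - X\right) - 5 q = - 5 q + X \left(q - X\right)$)
$\left(Z{\left(3,6 \right)} \left(-20\right) 32 + 16487\right) \left(\left(-45 + 88\right) \left(-90\right) + \left(22965 + 24000\right)\right) = \left(\left(- 3^{2} - 30 + 3 \cdot 6\right) \left(-20\right) 32 + 16487\right) \left(\left(-45 + 88\right) \left(-90\right) + \left(22965 + 24000\right)\right) = \left(\left(\left(-1\right) 9 - 30 + 18\right) \left(-20\right) 32 + 16487\right) \left(43 \left(-90\right) + 46965\right) = \left(\left(-9 - 30 + 18\right) \left(-20\right) 32 + 16487\right) \left(-3870 + 46965\right) = \left(\left(-21\right) \left(-20\right) 32 + 16487\right) 43095 = \left(420 \cdot 32 + 16487\right) 43095 = \left(13440 + 16487\right) 43095 = 29927 \cdot 43095 = 1289704065$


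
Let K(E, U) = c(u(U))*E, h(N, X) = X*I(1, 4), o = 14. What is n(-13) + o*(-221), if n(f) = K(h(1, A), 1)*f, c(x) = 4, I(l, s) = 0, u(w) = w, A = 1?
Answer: -3094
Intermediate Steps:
h(N, X) = 0 (h(N, X) = X*0 = 0)
K(E, U) = 4*E
n(f) = 0 (n(f) = (4*0)*f = 0*f = 0)
n(-13) + o*(-221) = 0 + 14*(-221) = 0 - 3094 = -3094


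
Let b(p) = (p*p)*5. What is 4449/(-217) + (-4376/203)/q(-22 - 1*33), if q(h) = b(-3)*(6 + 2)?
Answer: -5822902/283185 ≈ -20.562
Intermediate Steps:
b(p) = 5*p² (b(p) = p²*5 = 5*p²)
q(h) = 360 (q(h) = (5*(-3)²)*(6 + 2) = (5*9)*8 = 45*8 = 360)
4449/(-217) + (-4376/203)/q(-22 - 1*33) = 4449/(-217) - 4376/203/360 = 4449*(-1/217) - 4376*1/203*(1/360) = -4449/217 - 4376/203*1/360 = -4449/217 - 547/9135 = -5822902/283185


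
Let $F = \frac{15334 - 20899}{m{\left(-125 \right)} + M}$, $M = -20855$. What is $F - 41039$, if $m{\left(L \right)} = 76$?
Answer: $- \frac{852743816}{20779} \approx -41039.0$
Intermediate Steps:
$F = \frac{5565}{20779}$ ($F = \frac{15334 - 20899}{76 - 20855} = - \frac{5565}{-20779} = \left(-5565\right) \left(- \frac{1}{20779}\right) = \frac{5565}{20779} \approx 0.26782$)
$F - 41039 = \frac{5565}{20779} - 41039 = - \frac{852743816}{20779}$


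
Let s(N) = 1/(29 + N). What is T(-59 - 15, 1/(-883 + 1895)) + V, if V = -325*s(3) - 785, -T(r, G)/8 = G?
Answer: -6437649/8096 ≈ -795.16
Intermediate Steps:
T(r, G) = -8*G
V = -25445/32 (V = -325/(29 + 3) - 785 = -325/32 - 785 = -25445/32 ≈ -795.16)
T(-59 - 15, 1/(-883 + 1895)) + V = -8/(-883 + 1895) - 25445/32 = -8/1012 - 25445/32 = -8*1/1012 - 25445/32 = -2/253 - 25445/32 = -6437649/8096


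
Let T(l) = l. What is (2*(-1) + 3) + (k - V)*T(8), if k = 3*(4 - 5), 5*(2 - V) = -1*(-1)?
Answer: -187/5 ≈ -37.400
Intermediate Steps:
V = 9/5 (V = 2 - (-1)*(-1)/5 = 2 - 1/5*1 = 2 - 1/5 = 9/5 ≈ 1.8000)
k = -3 (k = 3*(-1) = -3)
(2*(-1) + 3) + (k - V)*T(8) = (2*(-1) + 3) + (-3 - 1*9/5)*8 = (-2 + 3) + (-3 - 9/5)*8 = 1 - 24/5*8 = 1 - 192/5 = -187/5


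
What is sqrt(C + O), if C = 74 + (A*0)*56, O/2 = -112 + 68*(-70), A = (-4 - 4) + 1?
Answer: I*sqrt(9670) ≈ 98.336*I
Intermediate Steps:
A = -7 (A = -8 + 1 = -7)
O = -9744 (O = 2*(-112 + 68*(-70)) = 2*(-112 - 4760) = 2*(-4872) = -9744)
C = 74 (C = 74 - 7*0*56 = 74 + 0*56 = 74 + 0 = 74)
sqrt(C + O) = sqrt(74 - 9744) = sqrt(-9670) = I*sqrt(9670)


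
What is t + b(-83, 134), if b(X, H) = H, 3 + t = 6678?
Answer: 6809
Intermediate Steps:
t = 6675 (t = -3 + 6678 = 6675)
t + b(-83, 134) = 6675 + 134 = 6809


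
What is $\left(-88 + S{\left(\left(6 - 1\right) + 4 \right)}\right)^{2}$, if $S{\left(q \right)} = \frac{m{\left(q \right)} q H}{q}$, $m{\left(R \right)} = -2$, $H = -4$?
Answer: $6400$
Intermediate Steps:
$S{\left(q \right)} = 8$ ($S{\left(q \right)} = \frac{- 2 q \left(-4\right)}{q} = \frac{8 q}{q} = 8$)
$\left(-88 + S{\left(\left(6 - 1\right) + 4 \right)}\right)^{2} = \left(-88 + 8\right)^{2} = \left(-80\right)^{2} = 6400$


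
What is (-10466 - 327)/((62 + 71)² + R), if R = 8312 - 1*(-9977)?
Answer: -10793/35978 ≈ -0.29999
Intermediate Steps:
R = 18289 (R = 8312 + 9977 = 18289)
(-10466 - 327)/((62 + 71)² + R) = (-10466 - 327)/((62 + 71)² + 18289) = -10793/(133² + 18289) = -10793/(17689 + 18289) = -10793/35978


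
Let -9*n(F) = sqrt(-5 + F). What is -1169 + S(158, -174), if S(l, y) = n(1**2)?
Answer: -1169 - 2*I/9 ≈ -1169.0 - 0.22222*I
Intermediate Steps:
n(F) = -sqrt(-5 + F)/9
S(l, y) = -2*I/9 (S(l, y) = -sqrt(-5 + 1**2)/9 = -sqrt(-5 + 1)/9 = -2*I/9)
-1169 + S(158, -174) = -1169 - 2*I/9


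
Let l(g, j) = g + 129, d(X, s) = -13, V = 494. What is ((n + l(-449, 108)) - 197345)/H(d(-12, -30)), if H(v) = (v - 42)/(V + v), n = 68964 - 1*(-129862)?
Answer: -558441/55 ≈ -10153.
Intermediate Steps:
l(g, j) = 129 + g
n = 198826 (n = 68964 + 129862 = 198826)
H(v) = (-42 + v)/(494 + v) (H(v) = (v - 42)/(494 + v) = (-42 + v)/(494 + v))
((n + l(-449, 108)) - 197345)/H(d(-12, -30)) = ((198826 + (129 - 449)) - 197345)/(((-42 - 13)/(494 - 13))) = ((198826 - 320) - 197345)/((-55/481)) = (198506 - 197345)/(((1/481)*(-55))) = 1161/(-55/481) = 1161*(-481/55) = -558441/55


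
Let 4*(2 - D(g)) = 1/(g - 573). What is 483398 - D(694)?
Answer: 233963665/484 ≈ 4.8340e+5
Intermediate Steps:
D(g) = 2 - 1/(4*(-573 + g)) (D(g) = 2 - 1/(4*(g - 573)) = 2 - 1/(4*(-573 + g)))
483398 - D(694) = 483398 - (-4585 + 8*694)/(4*(-573 + 694)) = 483398 - (-4585 + 5552)/(4*121) = 483398 - 967/(4*121) = 483398 - 1*967/484 = 483398 - 967/484 = 233963665/484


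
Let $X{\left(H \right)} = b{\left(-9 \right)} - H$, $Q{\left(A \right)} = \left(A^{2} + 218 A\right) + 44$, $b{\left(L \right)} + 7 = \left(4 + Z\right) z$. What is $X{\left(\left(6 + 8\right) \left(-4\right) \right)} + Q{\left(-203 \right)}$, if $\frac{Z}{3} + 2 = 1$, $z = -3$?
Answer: $-2955$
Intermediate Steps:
$Z = -3$ ($Z = -6 + 3 \cdot 1 = -6 + 3 = -3$)
$b{\left(L \right)} = -10$ ($b{\left(L \right)} = -7 + \left(4 - 3\right) \left(-3\right) = -7 + 1 \left(-3\right) = -7 - 3 = -10$)
$Q{\left(A \right)} = 44 + A^{2} + 218 A$
$X{\left(H \right)} = -10 - H$
$X{\left(\left(6 + 8\right) \left(-4\right) \right)} + Q{\left(-203 \right)} = \left(-10 - \left(6 + 8\right) \left(-4\right)\right) + \left(44 + \left(-203\right)^{2} + 218 \left(-203\right)\right) = \left(-10 - 14 \left(-4\right)\right) + \left(44 + 41209 - 44254\right) = \left(-10 - -56\right) - 3001 = \left(-10 + 56\right) - 3001 = 46 - 3001 = -2955$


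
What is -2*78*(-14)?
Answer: 2184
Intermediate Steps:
-2*78*(-14) = -156*(-14) = 2184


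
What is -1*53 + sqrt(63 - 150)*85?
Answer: -53 + 85*I*sqrt(87) ≈ -53.0 + 792.83*I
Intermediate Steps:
-1*53 + sqrt(63 - 150)*85 = -53 + sqrt(-87)*85 = -53 + (I*sqrt(87))*85 = -53 + 85*I*sqrt(87)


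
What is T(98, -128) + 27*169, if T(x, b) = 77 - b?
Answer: 4768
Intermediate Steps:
T(98, -128) + 27*169 = (77 - 1*(-128)) + 27*169 = (77 + 128) + 4563 = 205 + 4563 = 4768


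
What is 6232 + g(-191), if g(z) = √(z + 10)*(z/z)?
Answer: 6232 + I*√181 ≈ 6232.0 + 13.454*I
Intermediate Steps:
g(z) = √(10 + z) (g(z) = √(10 + z)*1 = √(10 + z))
6232 + g(-191) = 6232 + √(10 - 191) = 6232 + √(-181) = 6232 + I*√181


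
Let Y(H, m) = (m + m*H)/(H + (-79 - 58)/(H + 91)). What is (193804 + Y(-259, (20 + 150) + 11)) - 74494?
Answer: 5182916514/43375 ≈ 1.1949e+5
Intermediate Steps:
Y(H, m) = (m + H*m)/(H - 137/(91 + H))
(193804 + Y(-259, (20 + 150) + 11)) - 74494 = (193804 + ((20 + 150) + 11)*(91 + (-259)**2 + 92*(-259))/(-137 + (-259)**2 + 91*(-259))) - 74494 = (193804 + (170 + 11)*(91 + 67081 - 23828)/(-137 + 67081 - 23569)) - 74494 = (193804 + 181*43344/43375) - 74494 = (193804 + 181*(1/43375)*43344) - 74494 = (193804 + 7845264/43375) - 74494 = 8414093764/43375 - 74494 = 5182916514/43375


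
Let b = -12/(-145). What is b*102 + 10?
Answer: 2674/145 ≈ 18.441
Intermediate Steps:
b = 12/145 (b = -12*(-1/145) = 12/145 ≈ 0.082759)
b*102 + 10 = (12/145)*102 + 10 = 1224/145 + 10 = 2674/145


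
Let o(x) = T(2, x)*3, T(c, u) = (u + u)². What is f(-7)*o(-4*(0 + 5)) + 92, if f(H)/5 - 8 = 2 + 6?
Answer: 384092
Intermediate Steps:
T(c, u) = 4*u² (T(c, u) = (2*u)² = 4*u²)
o(x) = 12*x² (o(x) = (4*x²)*3 = 12*x²)
f(H) = 80 (f(H) = 40 + 5*(2 + 6) = 40 + 5*8 = 40 + 40 = 80)
f(-7)*o(-4*(0 + 5)) + 92 = 80*(12*(-4*(0 + 5))²) + 92 = 80*(12*(-4*5)²) + 92 = 80*(12*(-20)²) + 92 = 80*(12*400) + 92 = 80*4800 + 92 = 384000 + 92 = 384092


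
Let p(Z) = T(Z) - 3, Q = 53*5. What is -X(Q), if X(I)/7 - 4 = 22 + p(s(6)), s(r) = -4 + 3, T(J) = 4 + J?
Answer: -182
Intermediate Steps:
Q = 265
s(r) = -1
p(Z) = 1 + Z (p(Z) = (4 + Z) - 3 = 1 + Z)
X(I) = 182 (X(I) = 28 + 7*(22 + (1 - 1)) = 28 + 7*(22 + 0) = 28 + 7*22 = 28 + 154 = 182)
-X(Q) = -1*182 = -182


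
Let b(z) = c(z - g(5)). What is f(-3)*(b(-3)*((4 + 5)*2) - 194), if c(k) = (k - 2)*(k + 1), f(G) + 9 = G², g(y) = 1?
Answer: 0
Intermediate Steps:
f(G) = -9 + G²
c(k) = (1 + k)*(-2 + k) (c(k) = (-2 + k)*(1 + k) = (1 + k)*(-2 + k))
b(z) = -1 + (-1 + z)² - z (b(z) = -2 + (z - 1*1)² - (z - 1*1) = -2 + (z - 1)² - (z - 1) = -2 + (-1 + z)² - (-1 + z) = -2 + (-1 + z)² + (1 - z) = -1 + (-1 + z)² - z)
f(-3)*(b(-3)*((4 + 5)*2) - 194) = (-9 + (-3)²)*((-3*(-3 - 3))*((4 + 5)*2) - 194) = (-9 + 9)*((-3*(-6))*(9*2) - 194) = 0*(18*18 - 194) = 0*(324 - 194) = 0*130 = 0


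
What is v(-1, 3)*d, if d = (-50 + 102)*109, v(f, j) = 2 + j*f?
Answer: -5668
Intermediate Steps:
v(f, j) = 2 + f*j
d = 5668 (d = 52*109 = 5668)
v(-1, 3)*d = (2 - 1*3)*5668 = (2 - 3)*5668 = -1*5668 = -5668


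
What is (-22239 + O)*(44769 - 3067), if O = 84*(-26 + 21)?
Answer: -944925618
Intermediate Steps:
O = -420 (O = 84*(-5) = -420)
(-22239 + O)*(44769 - 3067) = (-22239 - 420)*(44769 - 3067) = -22659*41702 = -944925618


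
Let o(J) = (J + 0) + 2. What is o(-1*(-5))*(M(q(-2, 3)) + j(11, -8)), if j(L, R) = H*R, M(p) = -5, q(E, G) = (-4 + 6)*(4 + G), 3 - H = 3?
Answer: -35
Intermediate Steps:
H = 0 (H = 3 - 1*3 = 3 - 3 = 0)
q(E, G) = 8 + 2*G (q(E, G) = 2*(4 + G) = 8 + 2*G)
o(J) = 2 + J (o(J) = J + 2 = 2 + J)
j(L, R) = 0 (j(L, R) = 0*R = 0)
o(-1*(-5))*(M(q(-2, 3)) + j(11, -8)) = (2 - 1*(-5))*(-5 + 0) = (2 + 5)*(-5) = 7*(-5) = -35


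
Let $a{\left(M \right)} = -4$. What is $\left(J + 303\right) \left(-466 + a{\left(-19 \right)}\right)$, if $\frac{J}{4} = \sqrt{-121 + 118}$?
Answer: $-142410 - 1880 i \sqrt{3} \approx -1.4241 \cdot 10^{5} - 3256.3 i$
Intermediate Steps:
$J = 4 i \sqrt{3}$ ($J = 4 \sqrt{-121 + 118} = 4 \sqrt{-3} = 4 i \sqrt{3} \approx 6.9282 i$)
$\left(J + 303\right) \left(-466 + a{\left(-19 \right)}\right) = \left(4 i \sqrt{3} + 303\right) \left(-466 - 4\right) = \left(303 + 4 i \sqrt{3}\right) \left(-470\right) = -142410 - 1880 i \sqrt{3}$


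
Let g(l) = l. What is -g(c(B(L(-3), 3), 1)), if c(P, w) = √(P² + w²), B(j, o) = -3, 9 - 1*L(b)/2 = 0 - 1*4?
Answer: -√10 ≈ -3.1623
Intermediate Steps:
L(b) = 26 (L(b) = 18 - 2*(0 - 1*4) = 18 - 2*(0 - 4) = 18 - 2*(-4) = 18 + 8 = 26)
-g(c(B(L(-3), 3), 1)) = -√((-3)² + 1²) = -√(9 + 1) = -√10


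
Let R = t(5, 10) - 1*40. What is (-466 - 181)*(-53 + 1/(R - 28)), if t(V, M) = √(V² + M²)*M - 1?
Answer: 265333406/7739 - 32350*√5/7739 ≈ 34276.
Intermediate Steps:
t(V, M) = -1 + M*√(M² + V²) (t(V, M) = √(M² + V²)*M - 1 = M*√(M² + V²) - 1 = -1 + M*√(M² + V²))
R = -41 + 50*√5 (R = (-1 + 10*√(10² + 5²)) - 1*40 = (-1 + 10*√(100 + 25)) - 40 = (-1 + 10*√125) - 40 = (-1 + 10*(5*√5)) - 40 = (-1 + 50*√5) - 40 = -41 + 50*√5 ≈ 70.803)
(-466 - 181)*(-53 + 1/(R - 28)) = (-466 - 181)*(-53 + 1/((-41 + 50*√5) - 28)) = -647*(-53 + 1/(-69 + 50*√5)) = 34291 - 647/(-69 + 50*√5)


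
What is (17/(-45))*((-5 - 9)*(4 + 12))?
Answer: 3808/45 ≈ 84.622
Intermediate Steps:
(17/(-45))*((-5 - 9)*(4 + 12)) = (-1/45*17)*(-14*16) = -17/45*(-224) = 3808/45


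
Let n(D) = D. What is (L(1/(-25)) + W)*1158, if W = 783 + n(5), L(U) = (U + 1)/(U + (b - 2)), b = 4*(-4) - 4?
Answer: 502761912/551 ≈ 9.1245e+5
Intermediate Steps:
b = -20 (b = -16 - 4 = -20)
L(U) = (1 + U)/(-22 + U) (L(U) = (U + 1)/(U + (-20 - 2)) = (1 + U)/(U - 22) = (1 + U)/(-22 + U))
W = 788 (W = 783 + 5 = 788)
(L(1/(-25)) + W)*1158 = ((1 + 1/(-25))/(-22 + 1/(-25)) + 788)*1158 = ((1 - 1/25)/(-22 - 1/25) + 788)*1158 = ((24/25)/(-551/25) + 788)*1158 = (-25/551*24/25 + 788)*1158 = (-24/551 + 788)*1158 = (434164/551)*1158 = 502761912/551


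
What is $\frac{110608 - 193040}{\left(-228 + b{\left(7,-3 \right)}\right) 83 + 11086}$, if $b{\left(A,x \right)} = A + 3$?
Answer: $\frac{2576}{219} \approx 11.763$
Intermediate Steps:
$b{\left(A,x \right)} = 3 + A$
$\frac{110608 - 193040}{\left(-228 + b{\left(7,-3 \right)}\right) 83 + 11086} = \frac{110608 - 193040}{\left(-228 + \left(3 + 7\right)\right) 83 + 11086} = - \frac{82432}{\left(-228 + 10\right) 83 + 11086} = - \frac{82432}{\left(-218\right) 83 + 11086} = - \frac{82432}{-18094 + 11086} = - \frac{82432}{-7008} = \left(-82432\right) \left(- \frac{1}{7008}\right) = \frac{2576}{219}$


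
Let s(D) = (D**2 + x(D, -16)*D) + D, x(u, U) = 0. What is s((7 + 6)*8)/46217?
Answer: 10920/46217 ≈ 0.23628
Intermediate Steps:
s(D) = D + D**2 (s(D) = (D**2 + 0*D) + D = (D**2 + 0) + D = D**2 + D = D + D**2)
s((7 + 6)*8)/46217 = (((7 + 6)*8)*(1 + (7 + 6)*8))/46217 = ((13*8)*(1 + 13*8))*(1/46217) = (104*(1 + 104))*(1/46217) = (104*105)*(1/46217) = 10920*(1/46217) = 10920/46217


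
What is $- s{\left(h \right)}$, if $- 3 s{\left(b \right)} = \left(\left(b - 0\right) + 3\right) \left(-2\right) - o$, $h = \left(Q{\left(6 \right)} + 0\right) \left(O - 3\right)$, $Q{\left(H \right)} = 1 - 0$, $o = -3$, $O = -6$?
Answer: $5$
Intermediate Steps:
$Q{\left(H \right)} = 1$ ($Q{\left(H \right)} = 1 + 0 = 1$)
$h = -9$ ($h = \left(1 + 0\right) \left(-6 - 3\right) = 1 \left(-9\right) = -9$)
$s{\left(b \right)} = 1 + \frac{2 b}{3}$ ($s{\left(b \right)} = - \frac{\left(\left(b - 0\right) + 3\right) \left(-2\right) - -3}{3} = - \frac{\left(\left(b + 0\right) + 3\right) \left(-2\right) + 3}{3} = - \frac{\left(b + 3\right) \left(-2\right) + 3}{3} = - \frac{\left(3 + b\right) \left(-2\right) + 3}{3} = - \frac{\left(-6 - 2 b\right) + 3}{3} = - \frac{-3 - 2 b}{3} = 1 + \frac{2 b}{3}$)
$- s{\left(h \right)} = - (1 + \frac{2}{3} \left(-9\right)) = - (1 - 6) = \left(-1\right) \left(-5\right) = 5$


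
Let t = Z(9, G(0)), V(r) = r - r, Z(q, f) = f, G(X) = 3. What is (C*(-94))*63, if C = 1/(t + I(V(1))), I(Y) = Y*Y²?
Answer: -1974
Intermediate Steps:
V(r) = 0
t = 3
I(Y) = Y³
C = ⅓ (C = 1/(3 + 0³) = 1/(3 + 0) = 1/3 = ⅓ ≈ 0.33333)
(C*(-94))*63 = ((⅓)*(-94))*63 = -94/3*63 = -1974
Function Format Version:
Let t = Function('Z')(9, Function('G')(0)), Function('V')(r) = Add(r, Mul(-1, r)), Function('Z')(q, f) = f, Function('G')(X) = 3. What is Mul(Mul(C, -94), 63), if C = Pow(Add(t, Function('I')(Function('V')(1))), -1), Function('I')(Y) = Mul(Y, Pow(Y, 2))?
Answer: -1974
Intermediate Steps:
Function('V')(r) = 0
t = 3
Function('I')(Y) = Pow(Y, 3)
C = Rational(1, 3) (C = Pow(Add(3, Pow(0, 3)), -1) = Pow(Add(3, 0), -1) = Pow(3, -1) = Rational(1, 3) ≈ 0.33333)
Mul(Mul(C, -94), 63) = Mul(Mul(Rational(1, 3), -94), 63) = Mul(Rational(-94, 3), 63) = -1974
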